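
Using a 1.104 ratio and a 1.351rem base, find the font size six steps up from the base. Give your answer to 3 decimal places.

2.446rem

Every step multiplies by the scale ratio.
1.351 × 1.104⁶ = 1.351 × 1.81057 ≈ 2.446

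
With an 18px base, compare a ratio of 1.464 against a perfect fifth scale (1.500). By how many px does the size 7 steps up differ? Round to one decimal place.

48.1px

At 1.464: 18.0 × 1.464⁷ = 259.454px
Perfect fifth: 18.0 × 1.500⁷ = 307.547px
Difference: 307.547 − 259.454 = 48.093px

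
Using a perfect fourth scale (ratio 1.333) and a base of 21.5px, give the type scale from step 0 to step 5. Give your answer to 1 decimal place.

Step 0: 21.5px
Step 1: 21.5 × 1.333 = 28.7
Step 2: 21.5 × 1.333² = 38.2
Step 3: 21.5 × 1.333³ = 50.9
Step 4: 21.5 × 1.333⁴ = 67.9
Step 5: 21.5 × 1.333⁵ = 90.5

21.5px, 28.7px, 38.2px, 50.9px, 67.9px, 90.5px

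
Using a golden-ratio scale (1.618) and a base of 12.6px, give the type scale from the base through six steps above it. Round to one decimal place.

Step 0: 12.6px
Step 1: 12.6 × 1.618 = 20.4
Step 2: 12.6 × 1.618² = 33.0
Step 3: 12.6 × 1.618³ = 53.4
Step 4: 12.6 × 1.618⁴ = 86.4
Step 5: 12.6 × 1.618⁵ = 139.7
Step 6: 12.6 × 1.618⁶ = 226.1

12.6px, 20.4px, 33.0px, 53.4px, 86.4px, 139.7px, 226.1px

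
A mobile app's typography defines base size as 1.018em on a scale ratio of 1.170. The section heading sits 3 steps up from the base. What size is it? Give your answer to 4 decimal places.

1.018 × 1.170³ = 1.018 × 1.60161 ≈ 1.6304

1.6304em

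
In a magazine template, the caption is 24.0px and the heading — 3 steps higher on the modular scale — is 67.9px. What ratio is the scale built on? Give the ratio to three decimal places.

1.414

The ratio satisfies 24.0 × r³ = 67.9, so r = (67.9 / 24.0)^(1/3).
r = 2.8292^(1/3) ≈ 1.4143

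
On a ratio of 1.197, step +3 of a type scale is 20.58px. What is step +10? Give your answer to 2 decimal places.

20.58 × 1.197⁷ = 20.58 × 3.52094 ≈ 72.461

72.46px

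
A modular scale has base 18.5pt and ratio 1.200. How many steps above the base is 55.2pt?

6

1.200ⁿ = 55.2 / 18.5 = 2.9838
n = ln(2.9838) / ln(1.200) = 1.0932 / 0.1823 ≈ 6.00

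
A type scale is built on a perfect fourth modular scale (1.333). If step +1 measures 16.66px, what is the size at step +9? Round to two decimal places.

166.08px

16.66 × 1.333⁸ = 16.66 × 9.96876 ≈ 166.080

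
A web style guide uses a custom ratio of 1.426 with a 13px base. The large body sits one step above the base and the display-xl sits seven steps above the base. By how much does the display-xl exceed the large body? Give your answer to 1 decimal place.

137.3px

Step 1: 13.0 × 1.426 = 18.538px
Step 7: 13.0 × 1.426⁷ = 155.876px
Difference: 155.876 − 18.538 = 137.338px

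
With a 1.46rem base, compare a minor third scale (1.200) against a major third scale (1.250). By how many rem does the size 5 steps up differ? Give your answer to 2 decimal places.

Minor third: 1.46 × 1.200⁵ = 3.6329rem
Major third: 1.46 × 1.250⁵ = 4.4556rem
Difference: 4.4556 − 3.6329 = 0.8227rem

0.82rem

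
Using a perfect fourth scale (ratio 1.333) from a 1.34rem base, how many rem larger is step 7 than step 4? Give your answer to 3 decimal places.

5.790rem

Step 4: 1.34 × 1.333⁴ = 4.23083rem
Step 7: 1.34 × 1.333⁷ = 10.02111rem
Difference: 10.02111 − 4.23083 = 5.79028rem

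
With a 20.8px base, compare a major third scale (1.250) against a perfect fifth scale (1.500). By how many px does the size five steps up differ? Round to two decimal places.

94.47px

Major third: 20.8 × 1.250⁵ = 63.4766px
Perfect fifth: 20.8 × 1.500⁵ = 157.9500px
Difference: 157.9500 − 63.4766 = 94.4734px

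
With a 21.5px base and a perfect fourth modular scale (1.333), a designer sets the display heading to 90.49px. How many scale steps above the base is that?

5

1.333ⁿ = 90.49 / 21.5 = 4.2088
n = ln(4.2088) / ln(1.333) = 1.4372 / 0.2874 ≈ 5.00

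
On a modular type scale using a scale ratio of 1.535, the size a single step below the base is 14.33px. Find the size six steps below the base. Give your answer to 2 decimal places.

1.68px

Moving from step -1 to step -6 is 5 steps down, so divide by r⁵.
14.33 ÷ 1.535⁵ = 14.33 ÷ 8.52201 ≈ 1.682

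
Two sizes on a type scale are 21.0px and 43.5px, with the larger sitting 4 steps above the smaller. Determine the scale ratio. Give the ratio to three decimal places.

1.200

r⁴ = 43.5 / 21.0, so r = (43.5/21.0)^(1/4).
r = 2.0714^(1/4) ≈ 1.1997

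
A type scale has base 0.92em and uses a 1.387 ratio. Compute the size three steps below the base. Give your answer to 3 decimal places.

Every step multiplies by the scale ratio.
0.92 ÷ 1.387³ = 0.92 ÷ 2.66827 ≈ 0.345

0.345em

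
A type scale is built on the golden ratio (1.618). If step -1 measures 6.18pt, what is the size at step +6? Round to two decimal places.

Moving from step -1 to step +6 is 7 steps up, so multiply by r⁷.
6.18 × 1.618⁷ = 6.18 × 29.03017 ≈ 179.406

179.41pt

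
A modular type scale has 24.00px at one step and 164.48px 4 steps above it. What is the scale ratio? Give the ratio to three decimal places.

1.618

The ratio satisfies 24.00 × r⁴ = 164.48, so r = (164.48 / 24.00)^(1/4).
r = 6.8533^(1/4) ≈ 1.6180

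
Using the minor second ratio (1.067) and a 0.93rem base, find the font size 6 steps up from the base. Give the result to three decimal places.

A modular type scale is a geometric sequence: sizeₙ = base × rⁿ.
0.93 × 1.067⁶ = 0.93 × 1.47566 ≈ 1.372

1.372rem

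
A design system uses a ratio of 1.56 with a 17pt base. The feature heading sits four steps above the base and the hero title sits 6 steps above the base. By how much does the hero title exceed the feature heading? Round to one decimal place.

144.3pt

Step 4: 17.0 × 1.56⁴ = 100.681pt
Step 6: 17.0 × 1.56⁶ = 245.017pt
Difference: 245.017 − 100.681 = 144.336pt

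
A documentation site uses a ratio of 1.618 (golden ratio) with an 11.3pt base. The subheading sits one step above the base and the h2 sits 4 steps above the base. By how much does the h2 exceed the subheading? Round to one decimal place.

Step 1: 11.3 × 1.618 = 18.283pt
Step 4: 11.3 × 1.618⁴ = 77.445pt
Difference: 77.445 − 18.283 = 59.162pt

59.2pt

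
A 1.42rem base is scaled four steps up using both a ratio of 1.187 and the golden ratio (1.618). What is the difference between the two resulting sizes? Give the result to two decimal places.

6.91rem

At 1.187: 1.42 × 1.187⁴ = 2.8190rem
Golden ratio: 1.42 × 1.618⁴ = 9.7320rem
Difference: 9.7320 − 2.8190 = 6.9130rem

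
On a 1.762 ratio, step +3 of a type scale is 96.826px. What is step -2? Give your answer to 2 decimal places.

5.70px

The gap is -2 − (3) = -5 steps, so the factor is 1.762^-5.
96.826 ÷ 1.762⁵ = 96.826 ÷ 16.98359 ≈ 5.701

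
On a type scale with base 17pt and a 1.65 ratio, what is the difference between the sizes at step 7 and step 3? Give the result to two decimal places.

489.66pt

Step 3: 17.0 × 1.65³ = 76.3661pt
Step 7: 17.0 × 1.65⁷ = 566.0262pt
Difference: 566.0262 − 76.3661 = 489.6601pt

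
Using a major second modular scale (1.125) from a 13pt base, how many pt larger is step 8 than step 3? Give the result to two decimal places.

Step 3: 13.0 × 1.125³ = 18.5098pt
Step 8: 13.0 × 1.125⁸ = 33.3552pt
Difference: 33.3552 − 18.5098 = 14.8454pt

14.85pt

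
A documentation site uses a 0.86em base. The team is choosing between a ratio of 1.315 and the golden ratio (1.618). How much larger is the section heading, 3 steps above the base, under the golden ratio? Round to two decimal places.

At 1.315: 0.86 × 1.315³ = 1.9556em
Golden ratio: 0.86 × 1.618³ = 3.6428em
Difference: 3.6428 − 1.9556 = 1.6872em

1.69em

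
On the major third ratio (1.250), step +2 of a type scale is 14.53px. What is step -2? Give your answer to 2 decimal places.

5.95px

Moving from step +2 to step -2 is 4 steps down, so divide by r⁴.
14.53 ÷ 1.250⁴ = 14.53 ÷ 2.44141 ≈ 5.951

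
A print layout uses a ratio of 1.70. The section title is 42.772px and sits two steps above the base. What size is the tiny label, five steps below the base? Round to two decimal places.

1.04px

The gap is -5 − (2) = -7 steps, so the factor is 1.70^-7.
42.772 ÷ 1.70⁷ = 42.772 ÷ 41.03387 ≈ 1.042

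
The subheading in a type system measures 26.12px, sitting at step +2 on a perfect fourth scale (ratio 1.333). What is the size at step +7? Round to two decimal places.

109.93px

Moving from step +2 to step +7 is 5 steps up, so multiply by r⁵.
26.12 × 1.333⁵ = 26.12 × 4.20873 ≈ 109.932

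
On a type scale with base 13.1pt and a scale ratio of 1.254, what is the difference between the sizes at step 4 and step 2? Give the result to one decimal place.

11.8pt

Step 2: 13.1 × 1.254² = 20.600pt
Step 4: 13.1 × 1.254⁴ = 32.394pt
Difference: 32.394 − 20.600 = 11.794pt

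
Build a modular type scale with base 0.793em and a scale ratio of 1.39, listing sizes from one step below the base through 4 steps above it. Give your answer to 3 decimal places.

Step -1: 0.793 ÷ 1.39 = 0.571
Step 0: 0.793em
Step 1: 0.793 × 1.39 = 1.102
Step 2: 0.793 × 1.39² = 1.532
Step 3: 0.793 × 1.39³ = 2.130
Step 4: 0.793 × 1.39⁴ = 2.960

0.571em, 0.793em, 1.102em, 1.532em, 2.130em, 2.960em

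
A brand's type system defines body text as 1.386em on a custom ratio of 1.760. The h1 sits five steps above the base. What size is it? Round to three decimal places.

1.386 × 1.760⁵ = 1.386 × 16.88742 ≈ 23.406

23.406em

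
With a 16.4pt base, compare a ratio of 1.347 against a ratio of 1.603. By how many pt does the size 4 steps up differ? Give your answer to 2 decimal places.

54.30pt

At 1.347: 16.4 × 1.347⁴ = 53.9901pt
At 1.603: 16.4 × 1.603⁴ = 108.2874pt
Difference: 108.2874 − 53.9901 = 54.2973pt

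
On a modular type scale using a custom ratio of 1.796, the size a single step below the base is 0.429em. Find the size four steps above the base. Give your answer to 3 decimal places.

The gap is 4 − (-1) = 5 steps, so the factor is 1.796^5.
0.429 × 1.796⁵ = 0.429 × 18.68666 ≈ 8.017

8.017em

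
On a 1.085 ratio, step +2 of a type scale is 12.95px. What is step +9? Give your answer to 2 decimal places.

22.92px

12.95 × 1.085⁷ = 12.95 × 1.77014 ≈ 22.923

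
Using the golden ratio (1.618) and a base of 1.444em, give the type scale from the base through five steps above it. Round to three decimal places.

1.444em, 2.336em, 3.780em, 6.116em, 9.896em, 16.013em

Step 0: 1.444em
Step 1: 1.444 × 1.618 = 2.336
Step 2: 1.444 × 1.618² = 3.780
Step 3: 1.444 × 1.618³ = 6.116
Step 4: 1.444 × 1.618⁴ = 9.896
Step 5: 1.444 × 1.618⁵ = 16.013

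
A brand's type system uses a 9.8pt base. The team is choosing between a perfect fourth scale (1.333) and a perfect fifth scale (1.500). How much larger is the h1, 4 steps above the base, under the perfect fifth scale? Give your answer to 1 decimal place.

18.7pt

Perfect fourth: 9.8 × 1.333⁴ = 30.942pt
Perfect fifth: 9.8 × 1.500⁴ = 49.613pt
Difference: 49.613 − 30.942 = 18.671pt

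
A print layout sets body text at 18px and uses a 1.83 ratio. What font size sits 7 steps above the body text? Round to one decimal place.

1237.2px

18.0 × 1.83⁷ = 18.0 × 68.73179 ≈ 1237.17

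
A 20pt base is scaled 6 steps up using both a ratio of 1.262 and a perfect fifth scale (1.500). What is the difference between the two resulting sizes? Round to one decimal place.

At 1.262: 20.0 × 1.262⁶ = 80.795pt
Perfect fifth: 20.0 × 1.500⁶ = 227.812pt
Difference: 227.812 − 80.795 = 147.017pt

147.0pt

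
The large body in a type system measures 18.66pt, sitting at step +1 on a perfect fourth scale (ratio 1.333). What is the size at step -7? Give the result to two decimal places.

1.87pt

Moving from step +1 to step -7 is 8 steps down, so divide by r⁸.
18.66 ÷ 1.333⁸ = 18.66 ÷ 9.96876 ≈ 1.872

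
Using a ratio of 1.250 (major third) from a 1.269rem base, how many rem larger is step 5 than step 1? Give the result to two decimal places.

Step 1: 1.269 × 1.250 = 1.5862rem
Step 5: 1.269 × 1.250⁵ = 3.8727rem
Difference: 3.8727 − 1.5862 = 2.2865rem

2.29rem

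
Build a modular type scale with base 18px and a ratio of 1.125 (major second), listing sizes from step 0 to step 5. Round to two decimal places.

18.00px, 20.25px, 22.78px, 25.63px, 28.83px, 32.44px

Step 0: 18px
Step 1: 18.0 × 1.125 = 20.25
Step 2: 18.0 × 1.125² = 22.78
Step 3: 18.0 × 1.125³ = 25.63
Step 4: 18.0 × 1.125⁴ = 28.83
Step 5: 18.0 × 1.125⁵ = 32.44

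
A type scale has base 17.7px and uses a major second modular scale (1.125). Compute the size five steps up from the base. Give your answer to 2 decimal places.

31.90px

17.7 × 1.125⁵ = 17.7 × 1.80203 ≈ 31.90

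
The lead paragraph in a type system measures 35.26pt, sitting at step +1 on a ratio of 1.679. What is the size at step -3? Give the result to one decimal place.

35.26 ÷ 1.679⁴ = 35.26 ÷ 7.94699 ≈ 4.437

4.4pt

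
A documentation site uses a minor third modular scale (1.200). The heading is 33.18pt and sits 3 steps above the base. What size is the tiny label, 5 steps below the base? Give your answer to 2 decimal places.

7.72pt

33.18 ÷ 1.200⁸ = 33.18 ÷ 4.29982 ≈ 7.717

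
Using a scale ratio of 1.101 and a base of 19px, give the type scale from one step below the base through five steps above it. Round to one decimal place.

17.3px, 19.0px, 20.9px, 23.0px, 25.4px, 27.9px, 30.7px

Step -1: 19.0 ÷ 1.101 = 17.3
Step 0: 19px
Step 1: 19.0 × 1.101 = 20.9
Step 2: 19.0 × 1.101² = 23.0
Step 3: 19.0 × 1.101³ = 25.4
Step 4: 19.0 × 1.101⁴ = 27.9
Step 5: 19.0 × 1.101⁵ = 30.7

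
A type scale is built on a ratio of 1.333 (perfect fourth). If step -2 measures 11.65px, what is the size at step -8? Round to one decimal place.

2.1px

Moving from step -2 to step -8 is 6 steps down, so divide by r⁶.
11.65 ÷ 1.333⁶ = 11.65 ÷ 5.61023 ≈ 2.077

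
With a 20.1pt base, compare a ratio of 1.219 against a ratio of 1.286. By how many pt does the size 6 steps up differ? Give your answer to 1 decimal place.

At 1.219: 20.1 × 1.219⁶ = 65.951pt
At 1.286: 20.1 × 1.286⁶ = 90.916pt
Difference: 90.916 − 65.951 = 24.965pt

25.0pt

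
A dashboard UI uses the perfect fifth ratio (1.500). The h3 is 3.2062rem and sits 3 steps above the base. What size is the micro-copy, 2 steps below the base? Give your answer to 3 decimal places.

0.422rem

3.2062 ÷ 1.500⁵ = 3.2062 ÷ 7.59375 ≈ 0.422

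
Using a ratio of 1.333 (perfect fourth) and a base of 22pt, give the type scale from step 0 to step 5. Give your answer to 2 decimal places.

Step 0: 22pt
Step 1: 22.0 × 1.333 = 29.33
Step 2: 22.0 × 1.333² = 39.09
Step 3: 22.0 × 1.333³ = 52.11
Step 4: 22.0 × 1.333⁴ = 69.46
Step 5: 22.0 × 1.333⁵ = 92.59

22.00pt, 29.33pt, 39.09pt, 52.11pt, 69.46pt, 92.59pt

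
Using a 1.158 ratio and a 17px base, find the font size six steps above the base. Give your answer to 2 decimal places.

17.0 × 1.158⁶ = 17.0 × 2.41130 ≈ 40.99

40.99px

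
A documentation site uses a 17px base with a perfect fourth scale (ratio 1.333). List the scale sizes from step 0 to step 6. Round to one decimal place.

Step 0: 17px
Step 1: 17.0 × 1.333 = 22.7
Step 2: 17.0 × 1.333² = 30.2
Step 3: 17.0 × 1.333³ = 40.3
Step 4: 17.0 × 1.333⁴ = 53.7
Step 5: 17.0 × 1.333⁵ = 71.5
Step 6: 17.0 × 1.333⁶ = 95.4

17.0px, 22.7px, 30.2px, 40.3px, 53.7px, 71.5px, 95.4px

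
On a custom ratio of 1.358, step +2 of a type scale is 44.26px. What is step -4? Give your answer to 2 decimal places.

Moving from step +2 to step -4 is 6 steps down, so divide by r⁶.
44.26 ÷ 1.358⁶ = 44.26 ÷ 6.27189 ≈ 7.057

7.06px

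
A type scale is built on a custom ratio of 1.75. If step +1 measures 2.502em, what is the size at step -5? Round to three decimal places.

2.502 ÷ 1.75⁶ = 2.502 ÷ 28.72290 ≈ 0.087

0.087em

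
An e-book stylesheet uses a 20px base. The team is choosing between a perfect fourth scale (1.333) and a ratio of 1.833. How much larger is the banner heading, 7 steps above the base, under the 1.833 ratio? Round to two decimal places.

Perfect fourth: 20.0 × 1.333⁷ = 149.5688px
At 1.833: 20.0 × 1.833⁷ = 1390.4880px
Difference: 1390.4880 − 149.5688 = 1240.9192px

1240.92px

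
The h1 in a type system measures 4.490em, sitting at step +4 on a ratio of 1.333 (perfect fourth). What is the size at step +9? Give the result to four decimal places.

18.8972em

Moving from step +4 to step +9 is 5 steps up, so multiply by r⁵.
4.490 × 1.333⁵ = 4.490 × 4.20873 ≈ 18.8972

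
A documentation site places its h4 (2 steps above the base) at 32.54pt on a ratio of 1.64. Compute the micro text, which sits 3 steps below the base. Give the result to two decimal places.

The gap is -3 − (2) = -5 steps, so the factor is 1.64^-5.
32.54 ÷ 1.64⁵ = 32.54 ÷ 11.86367 ≈ 2.743

2.74pt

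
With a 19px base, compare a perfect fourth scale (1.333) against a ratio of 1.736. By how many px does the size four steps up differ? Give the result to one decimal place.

112.6px

Perfect fourth: 19.0 × 1.333⁴ = 59.989px
At 1.736: 19.0 × 1.736⁴ = 172.565px
Difference: 172.565 − 59.989 = 112.576px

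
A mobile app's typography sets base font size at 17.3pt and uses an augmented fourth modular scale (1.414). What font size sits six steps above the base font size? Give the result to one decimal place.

138.3pt

Each step on a modular scale multiplies by the ratio, so the size n steps from the base is base × ratioⁿ.
17.3 × 1.414⁶ = 17.3 × 7.99275 ≈ 138.27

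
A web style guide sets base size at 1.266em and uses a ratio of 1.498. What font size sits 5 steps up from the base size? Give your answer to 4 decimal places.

9.5498em

1.266 × 1.498⁵ = 1.266 × 7.54326 ≈ 9.5498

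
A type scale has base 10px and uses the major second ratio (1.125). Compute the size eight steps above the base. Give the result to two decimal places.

25.66px

10.0 × 1.125⁸ = 10.0 × 2.56578 ≈ 25.66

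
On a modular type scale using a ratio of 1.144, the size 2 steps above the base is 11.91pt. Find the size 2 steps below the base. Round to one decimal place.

11.91 ÷ 1.144⁴ = 11.91 ÷ 1.71279 ≈ 6.954

7.0pt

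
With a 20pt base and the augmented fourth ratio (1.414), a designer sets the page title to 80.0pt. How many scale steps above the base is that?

1.414ⁿ = 80.0 / 20 = 4.0000
n = ln(4.0000) / ln(1.414) = 1.3863 / 0.3464 ≈ 4.00

4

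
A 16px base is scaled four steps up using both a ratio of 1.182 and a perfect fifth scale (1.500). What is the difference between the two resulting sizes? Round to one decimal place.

49.8px

At 1.182: 16.0 × 1.182⁴ = 31.231px
Perfect fifth: 16.0 × 1.500⁴ = 81.000px
Difference: 81.000 − 31.231 = 49.769px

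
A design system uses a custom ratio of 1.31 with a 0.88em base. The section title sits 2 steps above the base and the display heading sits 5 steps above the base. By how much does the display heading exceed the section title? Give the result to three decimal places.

Step 2: 0.88 × 1.31² = 1.51017em
Step 5: 0.88 × 1.31⁵ = 3.39500em
Difference: 3.39500 − 1.51017 = 1.88483em

1.885em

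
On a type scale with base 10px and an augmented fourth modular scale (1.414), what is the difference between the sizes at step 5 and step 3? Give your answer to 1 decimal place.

Step 3: 10.0 × 1.414³ = 28.271px
Step 5: 10.0 × 1.414⁵ = 56.526px
Difference: 56.526 − 28.271 = 28.255px

28.3px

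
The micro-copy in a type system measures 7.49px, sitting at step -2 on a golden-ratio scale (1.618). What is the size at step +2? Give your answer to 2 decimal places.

The gap is 2 − (-2) = 4 steps, so the factor is 1.618^4.
7.49 × 1.618⁴ = 7.49 × 6.85353 ≈ 51.333

51.33px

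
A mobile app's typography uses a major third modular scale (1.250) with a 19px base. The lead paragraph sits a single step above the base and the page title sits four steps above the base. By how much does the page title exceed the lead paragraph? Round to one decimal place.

Step 1: 19.0 × 1.250 = 23.750px
Step 4: 19.0 × 1.250⁴ = 46.387px
Difference: 46.387 − 23.750 = 22.637px

22.6px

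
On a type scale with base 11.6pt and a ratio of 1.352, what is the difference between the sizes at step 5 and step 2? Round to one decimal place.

Step 2: 11.6 × 1.352² = 21.204pt
Step 5: 11.6 × 1.352⁵ = 52.401pt
Difference: 52.401 − 21.204 = 31.197pt

31.2pt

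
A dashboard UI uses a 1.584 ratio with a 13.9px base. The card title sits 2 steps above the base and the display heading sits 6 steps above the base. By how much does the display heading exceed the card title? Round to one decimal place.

184.7px

Step 2: 13.9 × 1.584² = 34.876px
Step 6: 13.9 × 1.584⁶ = 219.556px
Difference: 219.556 − 34.876 = 184.680px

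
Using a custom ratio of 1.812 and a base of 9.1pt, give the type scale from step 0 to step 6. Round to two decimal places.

Step 0: 9.1pt
Step 1: 9.1 × 1.812 = 16.49
Step 2: 9.1 × 1.812² = 29.88
Step 3: 9.1 × 1.812³ = 54.14
Step 4: 9.1 × 1.812⁴ = 98.10
Step 5: 9.1 × 1.812⁵ = 177.76
Step 6: 9.1 × 1.812⁶ = 322.10

9.10pt, 16.49pt, 29.88pt, 54.14pt, 98.10pt, 177.76pt, 322.10pt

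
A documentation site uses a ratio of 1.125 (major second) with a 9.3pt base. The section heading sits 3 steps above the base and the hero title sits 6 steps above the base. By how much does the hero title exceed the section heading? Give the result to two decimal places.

5.61pt

Step 3: 9.3 × 1.125³ = 13.2416pt
Step 6: 9.3 × 1.125⁶ = 18.8538pt
Difference: 18.8538 − 13.2416 = 5.6122pt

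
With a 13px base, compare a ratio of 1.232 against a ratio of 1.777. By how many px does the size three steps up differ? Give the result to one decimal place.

48.6px

At 1.232: 13.0 × 1.232³ = 24.309px
At 1.777: 13.0 × 1.777³ = 72.947px
Difference: 72.947 − 24.309 = 48.638px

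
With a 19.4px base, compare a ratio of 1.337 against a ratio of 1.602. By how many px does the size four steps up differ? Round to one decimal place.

65.8px

At 1.337: 19.4 × 1.337⁴ = 61.991px
At 1.602: 19.4 × 1.602⁴ = 127.777px
Difference: 127.777 − 61.991 = 65.786px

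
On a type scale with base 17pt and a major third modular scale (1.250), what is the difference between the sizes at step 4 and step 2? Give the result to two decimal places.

Step 2: 17.0 × 1.250² = 26.5625pt
Step 4: 17.0 × 1.250⁴ = 41.5039pt
Difference: 41.5039 − 26.5625 = 14.9414pt

14.94pt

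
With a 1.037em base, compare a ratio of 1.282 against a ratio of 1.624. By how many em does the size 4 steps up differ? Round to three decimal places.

At 1.282: 1.037 × 1.282⁴ = 2.80111em
At 1.624: 1.037 × 1.624⁴ = 7.21311em
Difference: 7.21311 − 2.80111 = 4.41200em

4.412em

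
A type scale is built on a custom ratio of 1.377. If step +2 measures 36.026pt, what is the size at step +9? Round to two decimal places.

338.18pt

36.026 × 1.377⁷ = 36.026 × 9.38723 ≈ 338.184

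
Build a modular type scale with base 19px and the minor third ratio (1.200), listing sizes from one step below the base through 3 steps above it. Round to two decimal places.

Step -1: 19.0 ÷ 1.200 = 15.83
Step 0: 19px
Step 1: 19.0 × 1.200 = 22.80
Step 2: 19.0 × 1.200² = 27.36
Step 3: 19.0 × 1.200³ = 32.83

15.83px, 19.00px, 22.80px, 27.36px, 32.83px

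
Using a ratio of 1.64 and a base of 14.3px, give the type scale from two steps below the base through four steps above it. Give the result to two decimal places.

5.32px, 8.72px, 14.30px, 23.45px, 38.46px, 63.08px, 103.45px

Step -2: 14.3 ÷ 1.64² = 5.32
Step -1: 14.3 ÷ 1.64 = 8.72
Step 0: 14.3px
Step 1: 14.3 × 1.64 = 23.45
Step 2: 14.3 × 1.64² = 38.46
Step 3: 14.3 × 1.64³ = 63.08
Step 4: 14.3 × 1.64⁴ = 103.45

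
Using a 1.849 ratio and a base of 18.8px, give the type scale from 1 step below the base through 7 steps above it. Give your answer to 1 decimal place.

10.2px, 18.8px, 34.8px, 64.3px, 118.8px, 219.7px, 406.3px, 751.2px, 1389.0px

Step -1: 18.8 ÷ 1.849 = 10.2
Step 0: 18.8px
Step 1: 18.8 × 1.849 = 34.8
Step 2: 18.8 × 1.849² = 64.3
Step 3: 18.8 × 1.849³ = 118.8
Step 4: 18.8 × 1.849⁴ = 219.7
Step 5: 18.8 × 1.849⁵ = 406.3
Step 6: 18.8 × 1.849⁶ = 751.2
Step 7: 18.8 × 1.849⁷ = 1389.0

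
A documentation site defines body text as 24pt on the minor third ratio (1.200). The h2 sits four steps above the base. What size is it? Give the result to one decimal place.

49.8pt

24.0 × 1.200⁴ = 24.0 × 2.07360 ≈ 49.77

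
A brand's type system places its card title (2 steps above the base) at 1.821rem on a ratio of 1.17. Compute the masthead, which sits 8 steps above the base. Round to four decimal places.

1.821 × 1.17⁶ = 1.821 × 2.56516 ≈ 4.6712

4.6712rem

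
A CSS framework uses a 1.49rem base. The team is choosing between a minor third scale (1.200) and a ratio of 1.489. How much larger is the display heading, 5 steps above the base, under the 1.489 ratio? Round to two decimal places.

7.20rem

Minor third: 1.49 × 1.200⁵ = 3.7076rem
At 1.489: 1.49 × 1.489⁵ = 10.9059rem
Difference: 10.9059 − 3.7076 = 7.1983rem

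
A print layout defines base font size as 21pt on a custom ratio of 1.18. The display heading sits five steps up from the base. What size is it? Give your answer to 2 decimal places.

48.04pt

21.0 × 1.18⁵ = 21.0 × 2.28776 ≈ 48.04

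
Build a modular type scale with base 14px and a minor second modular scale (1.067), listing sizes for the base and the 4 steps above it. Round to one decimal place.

Step 0: 14px
Step 1: 14.0 × 1.067 = 14.9
Step 2: 14.0 × 1.067² = 15.9
Step 3: 14.0 × 1.067³ = 17.0
Step 4: 14.0 × 1.067⁴ = 18.1

14.0px, 14.9px, 15.9px, 17.0px, 18.1px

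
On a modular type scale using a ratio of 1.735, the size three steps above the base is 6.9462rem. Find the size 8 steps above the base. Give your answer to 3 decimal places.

109.206rem

6.9462 × 1.735⁵ = 6.9462 × 15.72162 ≈ 109.206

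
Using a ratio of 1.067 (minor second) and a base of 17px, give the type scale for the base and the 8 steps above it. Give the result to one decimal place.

Step 0: 17px
Step 1: 17.0 × 1.067 = 18.1
Step 2: 17.0 × 1.067² = 19.4
Step 3: 17.0 × 1.067³ = 20.7
Step 4: 17.0 × 1.067⁴ = 22.0
Step 5: 17.0 × 1.067⁵ = 23.5
Step 6: 17.0 × 1.067⁶ = 25.1
Step 7: 17.0 × 1.067⁷ = 26.8
Step 8: 17.0 × 1.067⁸ = 28.6

17.0px, 18.1px, 19.4px, 20.7px, 22.0px, 23.5px, 25.1px, 26.8px, 28.6px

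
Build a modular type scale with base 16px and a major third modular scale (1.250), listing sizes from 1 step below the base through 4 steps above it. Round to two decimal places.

12.80px, 16.00px, 20.00px, 25.00px, 31.25px, 39.06px

Step -1: 16.0 ÷ 1.250 = 12.80
Step 0: 16px
Step 1: 16.0 × 1.250 = 20.00
Step 2: 16.0 × 1.250² = 25.00
Step 3: 16.0 × 1.250³ = 31.25
Step 4: 16.0 × 1.250⁴ = 39.06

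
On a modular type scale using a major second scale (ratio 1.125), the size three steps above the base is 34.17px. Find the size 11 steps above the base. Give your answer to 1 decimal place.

87.7px

34.17 × 1.125⁸ = 34.17 × 2.56578 ≈ 87.673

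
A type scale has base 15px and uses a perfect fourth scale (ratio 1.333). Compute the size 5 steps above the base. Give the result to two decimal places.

15.0 × 1.333⁵ = 15.0 × 4.20873 ≈ 63.13

63.13px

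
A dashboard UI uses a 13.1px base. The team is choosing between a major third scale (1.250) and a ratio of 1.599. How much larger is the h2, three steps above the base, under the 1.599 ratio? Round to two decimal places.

Major third: 13.1 × 1.250³ = 25.5859px
At 1.599: 13.1 × 1.599³ = 53.5571px
Difference: 53.5571 − 25.5859 = 27.9712px

27.97px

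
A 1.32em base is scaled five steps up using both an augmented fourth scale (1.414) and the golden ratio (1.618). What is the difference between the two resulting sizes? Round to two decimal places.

7.18em

Augmented fourth: 1.32 × 1.414⁵ = 7.4614em
Golden ratio: 1.32 × 1.618⁵ = 14.6375em
Difference: 14.6375 − 7.4614 = 7.1761em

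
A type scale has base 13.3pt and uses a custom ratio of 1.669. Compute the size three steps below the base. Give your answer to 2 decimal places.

2.86pt

A modular type scale is a geometric sequence: sizeₙ = base × rⁿ.
13.3 ÷ 1.669³ = 13.3 ÷ 4.64910 ≈ 2.86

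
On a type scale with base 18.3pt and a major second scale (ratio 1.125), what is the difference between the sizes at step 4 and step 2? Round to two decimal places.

Step 2: 18.3 × 1.125² = 23.1609pt
Step 4: 18.3 × 1.125⁴ = 29.3131pt
Difference: 29.3131 − 23.1609 = 6.1522pt

6.15pt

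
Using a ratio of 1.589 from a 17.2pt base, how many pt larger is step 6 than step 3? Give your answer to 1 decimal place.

207.9pt

Step 3: 17.2 × 1.589³ = 69.008pt
Step 6: 17.2 × 1.589⁶ = 276.867pt
Difference: 276.867 − 69.008 = 207.859pt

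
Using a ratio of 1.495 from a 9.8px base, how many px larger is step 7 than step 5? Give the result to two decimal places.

Step 5: 9.8 × 1.495⁵ = 73.1867px
Step 7: 9.8 × 1.495⁷ = 163.5741px
Difference: 163.5741 − 73.1867 = 90.3874px

90.39px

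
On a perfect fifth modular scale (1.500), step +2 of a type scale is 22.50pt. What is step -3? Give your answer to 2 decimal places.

2.96pt

22.50 ÷ 1.500⁵ = 22.50 ÷ 7.59375 ≈ 2.963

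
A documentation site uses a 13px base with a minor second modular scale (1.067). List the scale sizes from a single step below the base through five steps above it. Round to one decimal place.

12.2px, 13.0px, 13.9px, 14.8px, 15.8px, 16.9px, 18.0px

Step -1: 13.0 ÷ 1.067 = 12.2
Step 0: 13px
Step 1: 13.0 × 1.067 = 13.9
Step 2: 13.0 × 1.067² = 14.8
Step 3: 13.0 × 1.067³ = 15.8
Step 4: 13.0 × 1.067⁴ = 16.9
Step 5: 13.0 × 1.067⁵ = 18.0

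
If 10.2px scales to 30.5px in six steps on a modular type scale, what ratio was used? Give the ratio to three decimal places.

r⁶ = 30.5 / 10.2, so r = (30.5/10.2)^(1/6).
r = 2.9902^(1/6) ≈ 1.2003

1.200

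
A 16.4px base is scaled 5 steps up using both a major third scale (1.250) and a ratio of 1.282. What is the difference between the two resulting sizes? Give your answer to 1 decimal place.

Major third: 16.4 × 1.250⁵ = 50.049px
At 1.282: 16.4 × 1.282⁵ = 56.792px
Difference: 56.792 − 50.049 = 6.743px

6.7px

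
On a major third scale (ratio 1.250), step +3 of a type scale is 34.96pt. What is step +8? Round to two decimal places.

106.69pt

Moving from step +3 to step +8 is 5 steps up, so multiply by r⁵.
34.96 × 1.250⁵ = 34.96 × 3.05176 ≈ 106.689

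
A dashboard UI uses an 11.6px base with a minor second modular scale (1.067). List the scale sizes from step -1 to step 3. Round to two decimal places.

Step -1: 11.6 ÷ 1.067 = 10.87
Step 0: 11.6px
Step 1: 11.6 × 1.067 = 12.38
Step 2: 11.6 × 1.067² = 13.21
Step 3: 11.6 × 1.067³ = 14.09

10.87px, 11.60px, 12.38px, 13.21px, 14.09px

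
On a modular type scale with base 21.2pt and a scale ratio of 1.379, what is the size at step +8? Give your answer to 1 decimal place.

277.2pt

21.2 × 1.379⁸ = 21.2 × 13.07718 ≈ 277.24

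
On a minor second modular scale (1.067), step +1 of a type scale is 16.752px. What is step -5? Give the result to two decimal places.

11.35px

The gap is -5 − (1) = -6 steps, so the factor is 1.067^-6.
16.752 ÷ 1.067⁶ = 16.752 ÷ 1.47566 ≈ 11.352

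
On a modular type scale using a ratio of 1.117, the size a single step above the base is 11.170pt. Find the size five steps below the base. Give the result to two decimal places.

5.75pt

The gap is -5 − (1) = -6 steps, so the factor is 1.117^-6.
11.170 ÷ 1.117⁶ = 11.170 ÷ 1.94231 ≈ 5.751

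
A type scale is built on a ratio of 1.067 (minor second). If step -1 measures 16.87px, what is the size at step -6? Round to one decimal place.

12.2px

Moving from step -1 to step -6 is 5 steps down, so divide by r⁵.
16.87 ÷ 1.067⁵ = 16.87 ÷ 1.38300 ≈ 12.198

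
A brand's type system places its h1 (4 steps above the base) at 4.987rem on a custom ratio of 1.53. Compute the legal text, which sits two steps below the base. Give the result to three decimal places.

0.389rem

Moving from step +4 to step -2 is 6 steps down, so divide by r⁶.
4.987 ÷ 1.53⁶ = 4.987 ÷ 12.82769 ≈ 0.389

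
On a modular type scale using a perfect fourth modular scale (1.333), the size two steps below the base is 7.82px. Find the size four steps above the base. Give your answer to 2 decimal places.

43.87px

The gap is 4 − (-2) = 6 steps, so the factor is 1.333^6.
7.82 × 1.333⁶ = 7.82 × 5.61023 ≈ 43.872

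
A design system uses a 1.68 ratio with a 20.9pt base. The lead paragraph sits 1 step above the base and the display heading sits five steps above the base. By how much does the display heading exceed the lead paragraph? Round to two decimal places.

Step 1: 20.9 × 1.68 = 35.1120pt
Step 5: 20.9 × 1.68⁵ = 279.7001pt
Difference: 279.7001 − 35.1120 = 244.5881pt

244.59pt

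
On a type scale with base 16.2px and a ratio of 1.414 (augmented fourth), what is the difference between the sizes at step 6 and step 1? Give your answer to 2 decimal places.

106.58px

Step 1: 16.2 × 1.414 = 22.9068px
Step 6: 16.2 × 1.414⁶ = 129.4826px
Difference: 129.4826 − 22.9068 = 106.5758px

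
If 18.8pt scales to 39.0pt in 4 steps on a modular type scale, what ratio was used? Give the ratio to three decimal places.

1.200

r⁴ = 39.0 / 18.8, so r = (39.0/18.8)^(1/4).
r = 2.0745^(1/4) ≈ 1.2001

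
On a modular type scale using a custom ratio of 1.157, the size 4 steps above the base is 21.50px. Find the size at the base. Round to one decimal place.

21.50 ÷ 1.157⁴ = 21.50 ÷ 1.79198 ≈ 11.998

12.0px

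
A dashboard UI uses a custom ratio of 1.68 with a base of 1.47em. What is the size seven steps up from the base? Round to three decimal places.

1.47 × 1.68⁷ = 1.47 × 37.77156 ≈ 55.524

55.524em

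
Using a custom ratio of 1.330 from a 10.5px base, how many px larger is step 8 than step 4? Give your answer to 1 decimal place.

Step 4: 10.5 × 1.330⁴ = 32.855px
Step 8: 10.5 × 1.330⁸ = 102.802px
Difference: 102.802 − 32.855 = 69.947px

69.9px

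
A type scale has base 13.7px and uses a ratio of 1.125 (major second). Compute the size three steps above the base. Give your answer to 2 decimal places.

13.7 × 1.125³ = 13.7 × 1.42383 ≈ 19.51

19.51px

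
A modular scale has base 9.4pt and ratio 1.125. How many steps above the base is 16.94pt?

5

1.125ⁿ = 16.94 / 9.4 = 1.8021
n = ln(1.8021) / ln(1.125) = 0.5890 / 0.1178 ≈ 5.00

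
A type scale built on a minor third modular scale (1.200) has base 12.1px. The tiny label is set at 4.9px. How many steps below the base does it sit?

5

1.200ⁿ = 12.1 / 4.9 = 2.4694
n = ln(2.4694) / ln(1.200) = 0.9040 / 0.1823 ≈ 4.96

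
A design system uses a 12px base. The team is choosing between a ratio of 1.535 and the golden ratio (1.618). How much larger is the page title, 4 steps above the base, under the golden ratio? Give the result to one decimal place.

15.6px

At 1.535: 12.0 × 1.535⁴ = 66.622px
Golden ratio: 12.0 × 1.618⁴ = 82.242px
Difference: 82.242 − 66.622 = 15.620px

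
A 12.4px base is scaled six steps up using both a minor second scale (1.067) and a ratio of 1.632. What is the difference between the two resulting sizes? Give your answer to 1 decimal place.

Minor second: 12.4 × 1.067⁶ = 18.298px
At 1.632: 12.4 × 1.632⁶ = 234.284px
Difference: 234.284 − 18.298 = 215.986px

216.0px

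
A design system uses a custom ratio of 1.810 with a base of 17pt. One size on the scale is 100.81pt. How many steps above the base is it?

1.810ⁿ = 100.81 / 17 = 5.9300
n = ln(5.9300) / ln(1.810) = 1.7800 / 0.5933 ≈ 3.00

3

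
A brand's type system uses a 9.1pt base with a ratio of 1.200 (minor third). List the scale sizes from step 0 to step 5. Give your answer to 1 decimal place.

Step 0: 9.1pt
Step 1: 9.1 × 1.200 = 10.9
Step 2: 9.1 × 1.200² = 13.1
Step 3: 9.1 × 1.200³ = 15.7
Step 4: 9.1 × 1.200⁴ = 18.9
Step 5: 9.1 × 1.200⁵ = 22.6

9.1pt, 10.9pt, 13.1pt, 15.7pt, 18.9pt, 22.6pt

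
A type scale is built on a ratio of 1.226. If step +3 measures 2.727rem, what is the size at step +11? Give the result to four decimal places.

Moving from step +3 to step +11 is 8 steps up, so multiply by r⁸.
2.727 × 1.226⁸ = 2.727 × 5.10415 ≈ 13.9190

13.9190rem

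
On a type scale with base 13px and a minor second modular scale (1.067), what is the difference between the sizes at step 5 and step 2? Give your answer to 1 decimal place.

Step 2: 13.0 × 1.067² = 14.800px
Step 5: 13.0 × 1.067⁵ = 17.979px
Difference: 17.979 − 14.800 = 3.179px

3.2px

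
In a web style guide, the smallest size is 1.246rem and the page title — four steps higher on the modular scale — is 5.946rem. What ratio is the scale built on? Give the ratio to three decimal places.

r⁴ = 5.946 / 1.246, so r = (5.946/1.246)^(1/4).
r = 4.7721^(1/4) ≈ 1.4780

1.478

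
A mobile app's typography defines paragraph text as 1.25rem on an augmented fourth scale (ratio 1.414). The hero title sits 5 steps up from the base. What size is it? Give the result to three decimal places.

A modular type scale is a geometric sequence: sizeₙ = base × rⁿ.
1.25 × 1.414⁵ = 1.25 × 5.65258 ≈ 7.066

7.066rem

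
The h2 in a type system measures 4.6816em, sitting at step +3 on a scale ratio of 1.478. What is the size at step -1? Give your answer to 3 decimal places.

Moving from step +3 to step -1 is 4 steps down, so divide by r⁴.
4.6816 ÷ 1.478⁴ = 4.6816 ÷ 4.77197 ≈ 0.981

0.981em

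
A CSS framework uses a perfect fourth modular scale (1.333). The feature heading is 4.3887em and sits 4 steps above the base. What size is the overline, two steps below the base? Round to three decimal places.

4.3887 ÷ 1.333⁶ = 4.3887 ÷ 5.61023 ≈ 0.782

0.782em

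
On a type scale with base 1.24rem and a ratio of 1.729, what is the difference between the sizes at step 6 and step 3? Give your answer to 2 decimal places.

26.72rem

Step 3: 1.24 × 1.729³ = 6.4092rem
Step 6: 1.24 × 1.729⁶ = 33.1277rem
Difference: 33.1277 − 6.4092 = 26.7185rem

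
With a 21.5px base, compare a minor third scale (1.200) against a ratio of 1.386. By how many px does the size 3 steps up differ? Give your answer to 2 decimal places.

Minor third: 21.5 × 1.200³ = 37.1520px
At 1.386: 21.5 × 1.386³ = 57.2438px
Difference: 57.2438 − 37.1520 = 20.0918px

20.09px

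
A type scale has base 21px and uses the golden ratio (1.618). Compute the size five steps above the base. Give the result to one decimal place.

232.9px

21.0 × 1.618⁵ = 21.0 × 11.08901 ≈ 232.87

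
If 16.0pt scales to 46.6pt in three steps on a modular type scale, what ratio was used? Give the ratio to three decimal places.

1.428

The ratio satisfies 16.0 × r³ = 46.6, so r = (46.6 / 16.0)^(1/3).
r = 2.9125^(1/3) ≈ 1.4281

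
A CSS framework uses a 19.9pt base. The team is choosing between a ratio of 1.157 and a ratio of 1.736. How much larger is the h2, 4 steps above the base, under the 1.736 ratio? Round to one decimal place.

145.1pt

At 1.157: 19.9 × 1.157⁴ = 35.660pt
At 1.736: 19.9 × 1.736⁴ = 180.739pt
Difference: 180.739 − 35.660 = 145.079pt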